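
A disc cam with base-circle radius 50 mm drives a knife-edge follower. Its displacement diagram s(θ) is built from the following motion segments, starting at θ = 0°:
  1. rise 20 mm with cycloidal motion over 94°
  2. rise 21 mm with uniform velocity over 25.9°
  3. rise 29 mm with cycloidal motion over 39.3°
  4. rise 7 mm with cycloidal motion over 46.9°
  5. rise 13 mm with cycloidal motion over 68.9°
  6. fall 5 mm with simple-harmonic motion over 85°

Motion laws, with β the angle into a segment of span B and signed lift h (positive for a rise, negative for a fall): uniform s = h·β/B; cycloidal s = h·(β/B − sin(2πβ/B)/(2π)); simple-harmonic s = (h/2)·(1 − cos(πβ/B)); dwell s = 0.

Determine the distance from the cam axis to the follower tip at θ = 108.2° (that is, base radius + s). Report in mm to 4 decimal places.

seg 1 [0°–94°] cycloidal, h=20: full span → s += 20 → s = 20.0000
seg 2 [94°–119.9°] uniform, h=21: θ=108.2° here. β=14.2, B=25.9. 21·14.2/25.9 = 11.5135 → s = 31.5135
radial distance = base radius + s = 50 + 31.5135 = 81.5135

81.5135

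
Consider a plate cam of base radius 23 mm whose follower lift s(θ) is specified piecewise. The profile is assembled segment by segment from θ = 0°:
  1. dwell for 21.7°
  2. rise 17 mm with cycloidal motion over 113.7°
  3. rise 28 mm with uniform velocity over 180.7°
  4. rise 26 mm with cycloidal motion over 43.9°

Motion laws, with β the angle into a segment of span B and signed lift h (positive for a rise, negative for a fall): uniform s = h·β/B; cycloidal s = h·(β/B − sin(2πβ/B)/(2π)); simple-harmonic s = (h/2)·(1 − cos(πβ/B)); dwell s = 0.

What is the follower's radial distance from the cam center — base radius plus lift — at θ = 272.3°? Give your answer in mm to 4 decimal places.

seg 1 [0°–21.7°] dwell: s stays 0.0000
seg 2 [21.7°–135.4°] cycloidal, h=17: full span → s += 17 → s = 17.0000
seg 3 [135.4°–316.1°] uniform, h=28: θ=272.3° here. β=136.9, B=180.7. 28·136.9/180.7 = 21.2131 → s = 38.2131
radial distance = base radius + s = 23 + 38.2131 = 61.2131

61.2131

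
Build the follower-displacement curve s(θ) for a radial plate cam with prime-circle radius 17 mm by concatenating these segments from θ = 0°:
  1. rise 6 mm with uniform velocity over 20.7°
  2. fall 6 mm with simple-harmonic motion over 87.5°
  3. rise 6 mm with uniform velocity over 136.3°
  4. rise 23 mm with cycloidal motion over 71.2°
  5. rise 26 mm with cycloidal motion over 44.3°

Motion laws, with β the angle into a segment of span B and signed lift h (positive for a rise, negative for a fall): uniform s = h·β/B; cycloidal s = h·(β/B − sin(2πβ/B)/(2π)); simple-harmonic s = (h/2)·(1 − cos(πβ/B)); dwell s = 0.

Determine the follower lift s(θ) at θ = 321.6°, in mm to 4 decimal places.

seg 1 [0°–20.7°] uniform, h=6: full span → s += 6 → s = 6.0000
seg 2 [20.7°–108.2°] simple-harmonic, h=-6: full span → s += -6 → s = 0.0000
seg 3 [108.2°–244.5°] uniform, h=6: full span → s += 6 → s = 6.0000
seg 4 [244.5°–315.7°] cycloidal, h=23: full span → s += 23 → s = 29.0000
seg 5 [315.7°–360°] cycloidal, h=26: θ=321.6° here. β=5.9, B=44.3. 26·(0.1332 − sin(2π·0.1332)/(2π)) = 0.3902 → s = 29.3902

29.3902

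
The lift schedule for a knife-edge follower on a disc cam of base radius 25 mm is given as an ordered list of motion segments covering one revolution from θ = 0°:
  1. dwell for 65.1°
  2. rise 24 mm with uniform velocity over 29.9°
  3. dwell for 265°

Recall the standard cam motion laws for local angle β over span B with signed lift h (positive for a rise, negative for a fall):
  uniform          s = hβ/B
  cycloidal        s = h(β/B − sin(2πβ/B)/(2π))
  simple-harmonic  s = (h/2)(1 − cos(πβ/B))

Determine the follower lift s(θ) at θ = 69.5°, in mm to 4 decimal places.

seg 1 [0°–65.1°] dwell: s stays 0.0000
seg 2 [65.1°–95°] uniform, h=24: θ=69.5° here. β=4.4, B=29.9. 24·4.4/29.9 = 3.5318 → s = 3.5318

3.5318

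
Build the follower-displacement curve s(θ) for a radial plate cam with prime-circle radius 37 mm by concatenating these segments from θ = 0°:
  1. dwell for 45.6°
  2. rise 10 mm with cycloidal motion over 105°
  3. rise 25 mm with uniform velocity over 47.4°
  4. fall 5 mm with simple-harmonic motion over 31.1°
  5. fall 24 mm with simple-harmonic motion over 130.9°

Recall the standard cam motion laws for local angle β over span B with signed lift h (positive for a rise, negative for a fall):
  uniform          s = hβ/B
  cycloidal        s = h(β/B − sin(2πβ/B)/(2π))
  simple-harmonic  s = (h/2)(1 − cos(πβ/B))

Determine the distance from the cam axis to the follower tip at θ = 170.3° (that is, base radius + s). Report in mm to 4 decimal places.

seg 1 [0°–45.6°] dwell: s stays 0.0000
seg 2 [45.6°–150.6°] cycloidal, h=10: full span → s += 10 → s = 10.0000
seg 3 [150.6°–198°] uniform, h=25: θ=170.3° here. β=19.7, B=47.4. 25·19.7/47.4 = 10.3903 → s = 20.3903
radial distance = base radius + s = 37 + 20.3903 = 57.3903

57.3903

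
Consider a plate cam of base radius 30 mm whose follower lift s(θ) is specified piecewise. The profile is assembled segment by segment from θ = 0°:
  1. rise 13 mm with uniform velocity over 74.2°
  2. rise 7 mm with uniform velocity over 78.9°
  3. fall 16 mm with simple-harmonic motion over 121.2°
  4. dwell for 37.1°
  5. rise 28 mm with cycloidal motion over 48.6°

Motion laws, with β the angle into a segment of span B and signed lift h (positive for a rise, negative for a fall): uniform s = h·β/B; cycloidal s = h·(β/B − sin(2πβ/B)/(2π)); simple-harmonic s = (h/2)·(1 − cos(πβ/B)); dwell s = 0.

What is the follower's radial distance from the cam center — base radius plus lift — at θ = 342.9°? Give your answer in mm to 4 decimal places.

seg 1 [0°–74.2°] uniform, h=13: full span → s += 13 → s = 13.0000
seg 2 [74.2°–153.1°] uniform, h=7: full span → s += 7 → s = 20.0000
seg 3 [153.1°–274.3°] simple-harmonic, h=-16: full span → s += -16 → s = 4.0000
seg 4 [274.3°–311.4°] dwell: s stays 4.0000
seg 5 [311.4°–360°] cycloidal, h=28: θ=342.9° here. β=31.5, B=48.6. 28·(0.6481 − sin(2π·0.6481)/(2π)) = 21.7227 → s = 25.7227
radial distance = base radius + s = 30 + 25.7227 = 55.7227

55.7227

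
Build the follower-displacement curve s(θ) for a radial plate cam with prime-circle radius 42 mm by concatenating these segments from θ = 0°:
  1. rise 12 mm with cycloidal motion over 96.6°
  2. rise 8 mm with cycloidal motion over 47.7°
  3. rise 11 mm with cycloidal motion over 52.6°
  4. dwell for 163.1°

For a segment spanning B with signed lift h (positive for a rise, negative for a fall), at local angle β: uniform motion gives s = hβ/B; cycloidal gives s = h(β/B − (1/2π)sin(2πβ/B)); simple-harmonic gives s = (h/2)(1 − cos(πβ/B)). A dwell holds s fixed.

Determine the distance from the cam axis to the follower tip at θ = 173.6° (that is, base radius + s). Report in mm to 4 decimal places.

seg 1 [0°–96.6°] cycloidal, h=12: full span → s += 12 → s = 12.0000
seg 2 [96.6°–144.3°] cycloidal, h=8: full span → s += 8 → s = 20.0000
seg 3 [144.3°–196.9°] cycloidal, h=11: θ=173.6° here. β=29.3, B=52.6. 11·(0.5570 − sin(2π·0.5570)/(2π)) = 6.7414 → s = 26.7414
radial distance = base radius + s = 42 + 26.7414 = 68.7414

68.7414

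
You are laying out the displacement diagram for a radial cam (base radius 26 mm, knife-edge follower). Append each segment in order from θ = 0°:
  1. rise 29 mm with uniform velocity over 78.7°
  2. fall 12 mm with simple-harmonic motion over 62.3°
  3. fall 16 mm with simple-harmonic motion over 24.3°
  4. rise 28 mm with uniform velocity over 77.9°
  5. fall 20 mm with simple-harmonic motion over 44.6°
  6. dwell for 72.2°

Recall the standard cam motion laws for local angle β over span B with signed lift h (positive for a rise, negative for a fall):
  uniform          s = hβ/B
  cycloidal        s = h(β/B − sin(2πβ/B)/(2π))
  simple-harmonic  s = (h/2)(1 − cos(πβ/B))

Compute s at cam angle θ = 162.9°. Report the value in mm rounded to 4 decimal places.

seg 1 [0°–78.7°] uniform, h=29: full span → s += 29 → s = 29.0000
seg 2 [78.7°–141°] simple-harmonic, h=-12: full span → s += -12 → s = 17.0000
seg 3 [141°–165.3°] simple-harmonic, h=-16: θ=162.9° here. β=21.9, B=24.3. -16/2·(1 − cos(π·0.9012)) = -15.6180 → s = 1.3820

1.3820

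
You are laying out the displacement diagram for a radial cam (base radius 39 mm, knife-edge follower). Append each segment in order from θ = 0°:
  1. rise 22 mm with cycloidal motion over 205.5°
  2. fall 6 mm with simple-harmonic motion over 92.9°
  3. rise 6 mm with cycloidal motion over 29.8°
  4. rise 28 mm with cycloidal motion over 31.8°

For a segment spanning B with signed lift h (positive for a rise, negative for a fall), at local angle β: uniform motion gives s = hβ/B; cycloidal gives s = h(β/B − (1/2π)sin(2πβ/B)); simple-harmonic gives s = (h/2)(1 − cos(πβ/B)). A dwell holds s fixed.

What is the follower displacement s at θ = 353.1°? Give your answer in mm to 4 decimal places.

seg 1 [0°–205.5°] cycloidal, h=22: full span → s += 22 → s = 22.0000
seg 2 [205.5°–298.4°] simple-harmonic, h=-6: full span → s += -6 → s = 16.0000
seg 3 [298.4°–328.2°] cycloidal, h=6: full span → s += 6 → s = 22.0000
seg 4 [328.2°–360°] cycloidal, h=28: θ=353.1° here. β=24.9, B=31.8. 28·(0.7830 − sin(2π·0.7830)/(2π)) = 26.2853 → s = 48.2853

48.2853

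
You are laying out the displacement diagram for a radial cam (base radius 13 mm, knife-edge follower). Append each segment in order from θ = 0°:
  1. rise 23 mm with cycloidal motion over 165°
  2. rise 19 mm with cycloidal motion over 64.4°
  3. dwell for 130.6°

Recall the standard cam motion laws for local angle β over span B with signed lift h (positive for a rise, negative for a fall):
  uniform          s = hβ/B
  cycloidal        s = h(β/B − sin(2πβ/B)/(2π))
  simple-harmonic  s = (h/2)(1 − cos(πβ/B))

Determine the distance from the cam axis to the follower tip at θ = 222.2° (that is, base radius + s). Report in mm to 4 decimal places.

seg 1 [0°–165°] cycloidal, h=23: full span → s += 23 → s = 23.0000
seg 2 [165°–229.4°] cycloidal, h=19: θ=222.2° here. β=57.2, B=64.4. 19·(0.8882 − sin(2π·0.8882)/(2π)) = 18.8296 → s = 41.8296
radial distance = base radius + s = 13 + 41.8296 = 54.8296

54.8296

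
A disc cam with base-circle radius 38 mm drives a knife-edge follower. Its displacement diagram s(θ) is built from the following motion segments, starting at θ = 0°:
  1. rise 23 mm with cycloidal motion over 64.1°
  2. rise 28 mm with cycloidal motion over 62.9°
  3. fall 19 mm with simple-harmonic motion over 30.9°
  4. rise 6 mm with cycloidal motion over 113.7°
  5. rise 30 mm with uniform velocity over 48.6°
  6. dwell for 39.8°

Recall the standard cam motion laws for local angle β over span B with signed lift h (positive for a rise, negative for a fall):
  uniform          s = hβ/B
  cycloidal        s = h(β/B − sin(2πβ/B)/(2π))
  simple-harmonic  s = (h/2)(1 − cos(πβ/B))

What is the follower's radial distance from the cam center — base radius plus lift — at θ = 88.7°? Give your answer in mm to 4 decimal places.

seg 1 [0°–64.1°] cycloidal, h=23: full span → s += 23 → s = 23.0000
seg 2 [64.1°–127°] cycloidal, h=28: θ=88.7° here. β=24.6, B=62.9. 28·(0.3911 − sin(2π·0.3911)/(2π)) = 8.1339 → s = 31.1339
radial distance = base radius + s = 38 + 31.1339 = 69.1339

69.1339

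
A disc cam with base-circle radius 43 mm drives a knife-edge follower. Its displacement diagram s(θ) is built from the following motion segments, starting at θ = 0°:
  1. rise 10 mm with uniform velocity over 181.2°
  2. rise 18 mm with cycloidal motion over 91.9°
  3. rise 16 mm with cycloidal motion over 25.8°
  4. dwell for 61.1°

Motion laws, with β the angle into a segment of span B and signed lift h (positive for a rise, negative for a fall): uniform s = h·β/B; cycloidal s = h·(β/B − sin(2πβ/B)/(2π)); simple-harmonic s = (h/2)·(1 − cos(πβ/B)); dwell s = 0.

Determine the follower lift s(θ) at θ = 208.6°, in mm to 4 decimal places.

seg 1 [0°–181.2°] uniform, h=10: full span → s += 10 → s = 10.0000
seg 2 [181.2°–273.1°] cycloidal, h=18: θ=208.6° here. β=27.4, B=91.9. 18·(0.2982 − sin(2π·0.2982)/(2π)) = 2.6320 → s = 12.6320

12.6320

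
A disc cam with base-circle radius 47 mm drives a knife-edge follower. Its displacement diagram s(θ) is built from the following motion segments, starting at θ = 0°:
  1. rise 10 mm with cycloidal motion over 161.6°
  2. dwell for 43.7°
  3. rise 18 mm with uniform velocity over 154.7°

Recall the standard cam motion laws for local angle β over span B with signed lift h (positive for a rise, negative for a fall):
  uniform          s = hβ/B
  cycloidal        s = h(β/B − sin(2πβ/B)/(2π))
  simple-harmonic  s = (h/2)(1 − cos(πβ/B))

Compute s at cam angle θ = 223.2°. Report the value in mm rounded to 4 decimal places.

seg 1 [0°–161.6°] cycloidal, h=10: full span → s += 10 → s = 10.0000
seg 2 [161.6°–205.3°] dwell: s stays 10.0000
seg 3 [205.3°–360°] uniform, h=18: θ=223.2° here. β=17.9, B=154.7. 18·17.9/154.7 = 2.0827 → s = 12.0827

12.0827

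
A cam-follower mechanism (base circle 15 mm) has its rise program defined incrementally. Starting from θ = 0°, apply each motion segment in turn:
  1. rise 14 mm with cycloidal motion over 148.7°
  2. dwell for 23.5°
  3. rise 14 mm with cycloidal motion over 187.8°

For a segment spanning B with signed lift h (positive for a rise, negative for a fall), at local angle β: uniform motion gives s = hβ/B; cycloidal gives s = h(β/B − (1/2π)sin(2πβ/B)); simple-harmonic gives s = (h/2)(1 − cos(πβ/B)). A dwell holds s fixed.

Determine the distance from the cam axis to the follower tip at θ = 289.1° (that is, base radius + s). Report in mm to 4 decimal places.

seg 1 [0°–148.7°] cycloidal, h=14: full span → s += 14 → s = 14.0000
seg 2 [148.7°–172.2°] dwell: s stays 14.0000
seg 3 [172.2°–360°] cycloidal, h=14: θ=289.1° here. β=116.9, B=187.8. 14·(0.6225 − sin(2π·0.6225)/(2π)) = 10.2649 → s = 24.2649
radial distance = base radius + s = 15 + 24.2649 = 39.2649

39.2649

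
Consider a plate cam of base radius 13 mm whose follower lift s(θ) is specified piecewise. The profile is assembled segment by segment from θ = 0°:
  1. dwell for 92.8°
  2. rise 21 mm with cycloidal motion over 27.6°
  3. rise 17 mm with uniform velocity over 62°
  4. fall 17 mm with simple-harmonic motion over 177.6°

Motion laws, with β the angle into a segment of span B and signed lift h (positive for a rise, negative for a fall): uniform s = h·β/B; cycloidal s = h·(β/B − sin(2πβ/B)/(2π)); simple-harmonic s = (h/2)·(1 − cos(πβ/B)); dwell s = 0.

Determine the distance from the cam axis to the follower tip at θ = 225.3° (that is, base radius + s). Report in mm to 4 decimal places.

seg 1 [0°–92.8°] dwell: s stays 0.0000
seg 2 [92.8°–120.4°] cycloidal, h=21: full span → s += 21 → s = 21.0000
seg 3 [120.4°–182.4°] uniform, h=17: full span → s += 17 → s = 38.0000
seg 4 [182.4°–360°] simple-harmonic, h=-17: θ=225.3° here. β=42.9, B=177.6. -17/2·(1 − cos(π·0.2416)) = -2.3322 → s = 35.6678
radial distance = base radius + s = 13 + 35.6678 = 48.6678

48.6678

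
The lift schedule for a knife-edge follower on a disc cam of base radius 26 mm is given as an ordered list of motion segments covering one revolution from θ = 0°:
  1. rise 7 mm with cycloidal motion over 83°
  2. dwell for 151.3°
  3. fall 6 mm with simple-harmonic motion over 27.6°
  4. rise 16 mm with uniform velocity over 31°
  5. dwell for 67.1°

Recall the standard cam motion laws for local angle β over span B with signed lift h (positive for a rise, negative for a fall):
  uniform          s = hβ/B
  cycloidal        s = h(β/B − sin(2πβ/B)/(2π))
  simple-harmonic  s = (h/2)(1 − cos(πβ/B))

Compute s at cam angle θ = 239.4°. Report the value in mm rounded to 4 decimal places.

seg 1 [0°–83°] cycloidal, h=7: full span → s += 7 → s = 7.0000
seg 2 [83°–234.3°] dwell: s stays 7.0000
seg 3 [234.3°–261.9°] simple-harmonic, h=-6: θ=239.4° here. β=5.1, B=27.6. -6/2·(1 − cos(π·0.1848)) = -0.4915 → s = 6.5085

6.5085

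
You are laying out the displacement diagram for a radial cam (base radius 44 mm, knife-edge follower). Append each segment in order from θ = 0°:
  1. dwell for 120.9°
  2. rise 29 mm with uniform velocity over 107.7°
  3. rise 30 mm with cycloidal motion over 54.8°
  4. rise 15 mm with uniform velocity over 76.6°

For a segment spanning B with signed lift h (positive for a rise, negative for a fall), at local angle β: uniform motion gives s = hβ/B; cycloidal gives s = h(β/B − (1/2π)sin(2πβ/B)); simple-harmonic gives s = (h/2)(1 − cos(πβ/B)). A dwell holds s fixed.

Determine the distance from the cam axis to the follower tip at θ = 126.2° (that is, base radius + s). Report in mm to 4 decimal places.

seg 1 [0°–120.9°] dwell: s stays 0.0000
seg 2 [120.9°–228.6°] uniform, h=29: θ=126.2° here. β=5.3, B=107.7. 29·5.3/107.7 = 1.4271 → s = 1.4271
radial distance = base radius + s = 44 + 1.4271 = 45.4271

45.4271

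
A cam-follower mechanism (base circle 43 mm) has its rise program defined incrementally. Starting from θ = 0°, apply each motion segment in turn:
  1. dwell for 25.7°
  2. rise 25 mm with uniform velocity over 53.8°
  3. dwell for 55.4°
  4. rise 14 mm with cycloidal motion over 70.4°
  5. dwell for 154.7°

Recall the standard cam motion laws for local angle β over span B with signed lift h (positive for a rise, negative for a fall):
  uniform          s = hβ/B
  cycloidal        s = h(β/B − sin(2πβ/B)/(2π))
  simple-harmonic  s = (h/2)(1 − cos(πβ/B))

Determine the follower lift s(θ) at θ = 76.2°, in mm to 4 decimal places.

seg 1 [0°–25.7°] dwell: s stays 0.0000
seg 2 [25.7°–79.5°] uniform, h=25: θ=76.2° here. β=50.5, B=53.8. 25·50.5/53.8 = 23.4665 → s = 23.4665

23.4665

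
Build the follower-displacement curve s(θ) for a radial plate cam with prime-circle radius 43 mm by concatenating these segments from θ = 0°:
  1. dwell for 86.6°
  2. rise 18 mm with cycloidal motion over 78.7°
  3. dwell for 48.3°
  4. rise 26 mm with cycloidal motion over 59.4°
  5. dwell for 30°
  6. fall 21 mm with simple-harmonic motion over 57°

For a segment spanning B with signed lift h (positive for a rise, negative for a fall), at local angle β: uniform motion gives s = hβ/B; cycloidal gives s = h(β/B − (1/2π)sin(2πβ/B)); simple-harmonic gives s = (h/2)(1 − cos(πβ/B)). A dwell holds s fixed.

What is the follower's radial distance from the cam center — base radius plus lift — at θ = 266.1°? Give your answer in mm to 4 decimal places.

seg 1 [0°–86.6°] dwell: s stays 0.0000
seg 2 [86.6°–165.3°] cycloidal, h=18: full span → s += 18 → s = 18.0000
seg 3 [165.3°–213.6°] dwell: s stays 18.0000
seg 4 [213.6°–273°] cycloidal, h=26: θ=266.1° here. β=52.5, B=59.4. 26·(0.8838 − sin(2π·0.8838)/(2π)) = 25.7389 → s = 43.7389
radial distance = base radius + s = 43 + 43.7389 = 86.7389

86.7389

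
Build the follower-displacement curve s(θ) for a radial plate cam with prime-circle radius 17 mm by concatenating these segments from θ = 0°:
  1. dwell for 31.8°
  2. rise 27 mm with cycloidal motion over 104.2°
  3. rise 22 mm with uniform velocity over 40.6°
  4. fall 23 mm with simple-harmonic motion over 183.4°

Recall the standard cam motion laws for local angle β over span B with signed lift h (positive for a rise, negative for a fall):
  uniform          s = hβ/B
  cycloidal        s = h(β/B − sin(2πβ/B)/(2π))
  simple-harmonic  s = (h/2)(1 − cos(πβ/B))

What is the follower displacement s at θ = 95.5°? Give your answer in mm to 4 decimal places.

seg 1 [0°–31.8°] dwell: s stays 0.0000
seg 2 [31.8°–136°] cycloidal, h=27: θ=95.5° here. β=63.7, B=104.2. 27·(0.6113 − sin(2π·0.6113)/(2π)) = 19.2723 → s = 19.2723

19.2723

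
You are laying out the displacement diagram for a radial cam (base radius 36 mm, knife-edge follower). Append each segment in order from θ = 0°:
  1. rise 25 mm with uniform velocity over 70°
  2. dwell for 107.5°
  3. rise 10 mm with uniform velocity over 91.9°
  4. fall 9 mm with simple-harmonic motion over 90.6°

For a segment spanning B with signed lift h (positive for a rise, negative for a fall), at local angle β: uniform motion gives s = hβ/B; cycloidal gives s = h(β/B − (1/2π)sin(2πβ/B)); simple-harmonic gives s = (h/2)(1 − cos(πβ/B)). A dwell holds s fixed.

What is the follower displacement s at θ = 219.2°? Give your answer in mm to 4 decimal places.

seg 1 [0°–70°] uniform, h=25: full span → s += 25 → s = 25.0000
seg 2 [70°–177.5°] dwell: s stays 25.0000
seg 3 [177.5°–269.4°] uniform, h=10: θ=219.2° here. β=41.7, B=91.9. 10·41.7/91.9 = 4.5375 → s = 29.5375

29.5375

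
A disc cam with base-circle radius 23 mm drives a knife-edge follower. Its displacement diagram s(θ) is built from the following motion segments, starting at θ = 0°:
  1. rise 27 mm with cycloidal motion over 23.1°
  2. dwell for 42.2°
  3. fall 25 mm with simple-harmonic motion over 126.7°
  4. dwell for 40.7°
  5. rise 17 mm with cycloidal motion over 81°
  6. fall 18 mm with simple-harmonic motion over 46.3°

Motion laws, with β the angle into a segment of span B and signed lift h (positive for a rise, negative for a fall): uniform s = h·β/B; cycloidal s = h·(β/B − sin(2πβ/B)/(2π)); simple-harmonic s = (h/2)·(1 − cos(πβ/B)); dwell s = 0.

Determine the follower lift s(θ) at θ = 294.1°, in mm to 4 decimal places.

seg 1 [0°–23.1°] cycloidal, h=27: full span → s += 27 → s = 27.0000
seg 2 [23.1°–65.3°] dwell: s stays 27.0000
seg 3 [65.3°–192°] simple-harmonic, h=-25: full span → s += -25 → s = 2.0000
seg 4 [192°–232.7°] dwell: s stays 2.0000
seg 5 [232.7°–313.7°] cycloidal, h=17: θ=294.1° here. β=61.4, B=81. 17·(0.7580 − sin(2π·0.7580)/(2π)) = 15.5886 → s = 17.5886

17.5886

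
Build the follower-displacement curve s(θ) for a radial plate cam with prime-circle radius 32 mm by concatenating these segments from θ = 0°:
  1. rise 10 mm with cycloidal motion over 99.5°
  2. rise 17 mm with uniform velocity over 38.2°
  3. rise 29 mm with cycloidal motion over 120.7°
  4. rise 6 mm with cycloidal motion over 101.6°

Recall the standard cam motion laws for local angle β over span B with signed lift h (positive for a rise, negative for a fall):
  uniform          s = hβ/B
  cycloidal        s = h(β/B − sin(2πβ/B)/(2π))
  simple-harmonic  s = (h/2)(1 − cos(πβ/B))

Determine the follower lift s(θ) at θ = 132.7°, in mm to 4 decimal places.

seg 1 [0°–99.5°] cycloidal, h=10: full span → s += 10 → s = 10.0000
seg 2 [99.5°–137.7°] uniform, h=17: θ=132.7° here. β=33.2, B=38.2. 17·33.2/38.2 = 14.7749 → s = 24.7749

24.7749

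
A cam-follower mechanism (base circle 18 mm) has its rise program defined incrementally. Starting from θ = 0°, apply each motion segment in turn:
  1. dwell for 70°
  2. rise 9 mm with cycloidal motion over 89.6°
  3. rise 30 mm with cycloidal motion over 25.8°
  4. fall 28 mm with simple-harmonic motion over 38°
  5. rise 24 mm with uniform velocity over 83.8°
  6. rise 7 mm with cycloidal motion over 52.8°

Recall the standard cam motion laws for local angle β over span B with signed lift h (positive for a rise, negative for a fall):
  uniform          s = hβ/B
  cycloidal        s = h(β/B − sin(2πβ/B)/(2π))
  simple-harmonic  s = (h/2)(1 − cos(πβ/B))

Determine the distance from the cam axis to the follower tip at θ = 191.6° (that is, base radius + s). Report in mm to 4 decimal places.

seg 1 [0°–70°] dwell: s stays 0.0000
seg 2 [70°–159.6°] cycloidal, h=9: full span → s += 9 → s = 9.0000
seg 3 [159.6°–185.4°] cycloidal, h=30: full span → s += 30 → s = 39.0000
seg 4 [185.4°–223.4°] simple-harmonic, h=-28: θ=191.6° here. β=6.2, B=38. -28/2·(1 − cos(π·0.1632)) = -1.7992 → s = 37.2008
radial distance = base radius + s = 18 + 37.2008 = 55.2008

55.2008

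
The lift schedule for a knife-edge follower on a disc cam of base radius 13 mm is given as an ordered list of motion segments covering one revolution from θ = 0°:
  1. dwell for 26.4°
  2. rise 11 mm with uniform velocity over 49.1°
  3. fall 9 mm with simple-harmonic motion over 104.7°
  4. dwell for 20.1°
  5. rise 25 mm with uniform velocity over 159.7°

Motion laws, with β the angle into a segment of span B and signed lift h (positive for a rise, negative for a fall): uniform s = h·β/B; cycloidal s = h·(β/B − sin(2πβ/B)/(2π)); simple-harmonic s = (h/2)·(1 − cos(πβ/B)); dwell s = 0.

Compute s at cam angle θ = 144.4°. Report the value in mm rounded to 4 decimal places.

seg 1 [0°–26.4°] dwell: s stays 0.0000
seg 2 [26.4°–75.5°] uniform, h=11: full span → s += 11 → s = 11.0000
seg 3 [75.5°–180.2°] simple-harmonic, h=-9: θ=144.4° here. β=68.9, B=104.7. -9/2·(1 − cos(π·0.6581)) = -6.6440 → s = 4.3560

4.3560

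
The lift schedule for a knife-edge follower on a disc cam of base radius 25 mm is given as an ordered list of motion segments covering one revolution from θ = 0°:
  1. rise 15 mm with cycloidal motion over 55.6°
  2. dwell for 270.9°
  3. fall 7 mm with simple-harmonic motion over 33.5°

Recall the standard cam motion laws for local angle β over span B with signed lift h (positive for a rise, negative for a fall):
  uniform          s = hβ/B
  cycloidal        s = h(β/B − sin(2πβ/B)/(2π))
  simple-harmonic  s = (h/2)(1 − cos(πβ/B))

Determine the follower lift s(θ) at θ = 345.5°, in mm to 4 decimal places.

seg 1 [0°–55.6°] cycloidal, h=15: full span → s += 15 → s = 15.0000
seg 2 [55.6°–326.5°] dwell: s stays 15.0000
seg 3 [326.5°–360°] simple-harmonic, h=-7: θ=345.5° here. β=19, B=33.5. -7/2·(1 − cos(π·0.5672)) = -4.2330 → s = 10.7670

10.7670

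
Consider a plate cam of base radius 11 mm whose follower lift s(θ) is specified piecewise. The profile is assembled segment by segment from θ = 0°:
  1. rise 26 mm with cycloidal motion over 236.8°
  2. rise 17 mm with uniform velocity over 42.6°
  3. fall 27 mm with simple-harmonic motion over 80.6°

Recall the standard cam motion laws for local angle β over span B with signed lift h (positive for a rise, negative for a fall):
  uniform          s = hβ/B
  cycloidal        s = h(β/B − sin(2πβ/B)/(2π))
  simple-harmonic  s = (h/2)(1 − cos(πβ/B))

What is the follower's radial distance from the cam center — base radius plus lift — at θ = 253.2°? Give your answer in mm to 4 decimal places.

seg 1 [0°–236.8°] cycloidal, h=26: full span → s += 26 → s = 26.0000
seg 2 [236.8°–279.4°] uniform, h=17: θ=253.2° here. β=16.4, B=42.6. 17·16.4/42.6 = 6.5446 → s = 32.5446
radial distance = base radius + s = 11 + 32.5446 = 43.5446

43.5446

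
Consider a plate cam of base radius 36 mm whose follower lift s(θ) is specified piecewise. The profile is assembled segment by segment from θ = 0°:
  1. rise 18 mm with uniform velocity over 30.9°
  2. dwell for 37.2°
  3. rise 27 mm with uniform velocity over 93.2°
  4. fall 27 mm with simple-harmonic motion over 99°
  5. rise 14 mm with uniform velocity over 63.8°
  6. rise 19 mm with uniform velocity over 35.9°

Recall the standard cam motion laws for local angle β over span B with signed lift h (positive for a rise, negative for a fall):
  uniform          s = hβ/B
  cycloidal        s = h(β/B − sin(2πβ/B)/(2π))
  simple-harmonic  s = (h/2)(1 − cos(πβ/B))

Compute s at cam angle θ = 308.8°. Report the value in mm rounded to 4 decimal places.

seg 1 [0°–30.9°] uniform, h=18: full span → s += 18 → s = 18.0000
seg 2 [30.9°–68.1°] dwell: s stays 18.0000
seg 3 [68.1°–161.3°] uniform, h=27: full span → s += 27 → s = 45.0000
seg 4 [161.3°–260.3°] simple-harmonic, h=-27: full span → s += -27 → s = 18.0000
seg 5 [260.3°–324.1°] uniform, h=14: θ=308.8° here. β=48.5, B=63.8. 14·48.5/63.8 = 10.6426 → s = 28.6426

28.6426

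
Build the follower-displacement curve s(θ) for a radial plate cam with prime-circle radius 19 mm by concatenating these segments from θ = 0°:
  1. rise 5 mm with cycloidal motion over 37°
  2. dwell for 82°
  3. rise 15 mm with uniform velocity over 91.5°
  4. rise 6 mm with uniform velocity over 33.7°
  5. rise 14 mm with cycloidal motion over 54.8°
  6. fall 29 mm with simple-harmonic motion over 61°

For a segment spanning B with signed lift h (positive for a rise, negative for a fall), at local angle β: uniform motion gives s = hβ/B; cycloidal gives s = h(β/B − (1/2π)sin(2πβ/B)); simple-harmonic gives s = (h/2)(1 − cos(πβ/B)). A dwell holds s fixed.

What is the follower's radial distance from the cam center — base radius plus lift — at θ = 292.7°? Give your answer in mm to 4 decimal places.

seg 1 [0°–37°] cycloidal, h=5: full span → s += 5 → s = 5.0000
seg 2 [37°–119°] dwell: s stays 5.0000
seg 3 [119°–210.5°] uniform, h=15: full span → s += 15 → s = 20.0000
seg 4 [210.5°–244.2°] uniform, h=6: full span → s += 6 → s = 26.0000
seg 5 [244.2°–299°] cycloidal, h=14: θ=292.7° here. β=48.5, B=54.8. 14·(0.8850 − sin(2π·0.8850)/(2π)) = 13.8636 → s = 39.8636
radial distance = base radius + s = 19 + 39.8636 = 58.8636

58.8636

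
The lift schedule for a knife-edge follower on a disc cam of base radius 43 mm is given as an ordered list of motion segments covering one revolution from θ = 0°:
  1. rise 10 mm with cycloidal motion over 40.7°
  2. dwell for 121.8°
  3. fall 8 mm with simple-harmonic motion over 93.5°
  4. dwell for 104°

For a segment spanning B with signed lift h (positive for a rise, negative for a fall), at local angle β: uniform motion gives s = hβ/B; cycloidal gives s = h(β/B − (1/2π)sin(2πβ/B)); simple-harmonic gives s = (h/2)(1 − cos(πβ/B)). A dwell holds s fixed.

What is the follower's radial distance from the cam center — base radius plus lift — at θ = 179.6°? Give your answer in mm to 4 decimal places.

seg 1 [0°–40.7°] cycloidal, h=10: full span → s += 10 → s = 10.0000
seg 2 [40.7°–162.5°] dwell: s stays 10.0000
seg 3 [162.5°–256°] simple-harmonic, h=-8: θ=179.6° here. β=17.1, B=93.5. -8/2·(1 − cos(π·0.1829)) = -0.6423 → s = 9.3577
radial distance = base radius + s = 43 + 9.3577 = 52.3577

52.3577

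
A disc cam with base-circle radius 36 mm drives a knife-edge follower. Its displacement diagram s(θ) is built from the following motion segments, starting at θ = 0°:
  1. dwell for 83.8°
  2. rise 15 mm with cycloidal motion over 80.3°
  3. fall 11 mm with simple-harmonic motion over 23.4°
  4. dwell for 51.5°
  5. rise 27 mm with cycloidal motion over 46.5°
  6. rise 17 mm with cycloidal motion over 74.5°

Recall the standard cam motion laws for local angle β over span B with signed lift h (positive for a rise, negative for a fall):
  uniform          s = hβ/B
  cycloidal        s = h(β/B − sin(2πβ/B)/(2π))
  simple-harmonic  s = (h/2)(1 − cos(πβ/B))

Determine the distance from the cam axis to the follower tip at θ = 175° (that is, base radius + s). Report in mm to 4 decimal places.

seg 1 [0°–83.8°] dwell: s stays 0.0000
seg 2 [83.8°–164.1°] cycloidal, h=15: full span → s += 15 → s = 15.0000
seg 3 [164.1°–187.5°] simple-harmonic, h=-11: θ=175° here. β=10.9, B=23.4. -11/2·(1 − cos(π·0.4658)) = -4.9104 → s = 10.0896
radial distance = base radius + s = 36 + 10.0896 = 46.0896

46.0896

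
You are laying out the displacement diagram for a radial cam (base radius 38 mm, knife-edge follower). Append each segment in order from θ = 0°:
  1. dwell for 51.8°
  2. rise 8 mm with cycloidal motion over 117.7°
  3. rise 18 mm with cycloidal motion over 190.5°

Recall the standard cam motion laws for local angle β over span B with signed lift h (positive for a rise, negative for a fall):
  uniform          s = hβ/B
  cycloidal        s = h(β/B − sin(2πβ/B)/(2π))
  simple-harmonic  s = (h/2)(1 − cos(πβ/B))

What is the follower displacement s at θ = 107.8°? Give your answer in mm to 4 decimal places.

seg 1 [0°–51.8°] dwell: s stays 0.0000
seg 2 [51.8°–169.5°] cycloidal, h=8: θ=107.8° here. β=56, B=117.7. 8·(0.4758 − sin(2π·0.4758)/(2π)) = 3.6133 → s = 3.6133

3.6133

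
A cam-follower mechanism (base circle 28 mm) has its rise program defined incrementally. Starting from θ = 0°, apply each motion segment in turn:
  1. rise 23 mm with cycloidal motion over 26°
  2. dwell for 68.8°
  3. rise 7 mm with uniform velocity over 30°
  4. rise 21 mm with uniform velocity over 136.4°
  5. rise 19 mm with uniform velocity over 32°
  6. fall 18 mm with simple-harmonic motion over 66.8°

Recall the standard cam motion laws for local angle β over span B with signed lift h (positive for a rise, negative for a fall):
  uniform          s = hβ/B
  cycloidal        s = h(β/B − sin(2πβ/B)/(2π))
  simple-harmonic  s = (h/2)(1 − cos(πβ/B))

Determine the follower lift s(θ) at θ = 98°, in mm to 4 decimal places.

seg 1 [0°–26°] cycloidal, h=23: full span → s += 23 → s = 23.0000
seg 2 [26°–94.8°] dwell: s stays 23.0000
seg 3 [94.8°–124.8°] uniform, h=7: θ=98° here. β=3.2, B=30. 7·3.2/30 = 0.7467 → s = 23.7467

23.7467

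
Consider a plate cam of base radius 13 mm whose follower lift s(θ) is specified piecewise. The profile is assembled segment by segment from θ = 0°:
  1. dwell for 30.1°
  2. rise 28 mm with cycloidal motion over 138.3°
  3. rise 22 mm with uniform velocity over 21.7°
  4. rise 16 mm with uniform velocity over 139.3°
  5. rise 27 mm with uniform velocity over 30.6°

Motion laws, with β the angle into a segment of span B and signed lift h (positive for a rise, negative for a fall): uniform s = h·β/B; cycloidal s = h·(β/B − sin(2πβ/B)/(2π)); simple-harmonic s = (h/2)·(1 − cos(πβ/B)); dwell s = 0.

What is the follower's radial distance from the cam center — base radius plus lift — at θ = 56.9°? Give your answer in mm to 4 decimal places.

seg 1 [0°–30.1°] dwell: s stays 0.0000
seg 2 [30.1°–168.4°] cycloidal, h=28: θ=56.9° here. β=26.8, B=138.3. 28·(0.1938 − sin(2π·0.1938)/(2π)) = 1.2447 → s = 1.2447
radial distance = base radius + s = 13 + 1.2447 = 14.2447

14.2447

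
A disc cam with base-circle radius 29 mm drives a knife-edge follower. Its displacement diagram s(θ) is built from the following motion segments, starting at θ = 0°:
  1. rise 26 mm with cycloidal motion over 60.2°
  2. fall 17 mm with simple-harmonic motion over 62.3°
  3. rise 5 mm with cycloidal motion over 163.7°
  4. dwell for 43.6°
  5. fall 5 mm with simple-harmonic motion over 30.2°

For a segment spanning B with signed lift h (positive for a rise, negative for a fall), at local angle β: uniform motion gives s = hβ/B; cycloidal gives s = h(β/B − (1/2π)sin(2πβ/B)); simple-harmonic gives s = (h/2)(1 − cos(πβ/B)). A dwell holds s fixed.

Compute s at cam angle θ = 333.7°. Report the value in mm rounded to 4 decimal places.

seg 1 [0°–60.2°] cycloidal, h=26: full span → s += 26 → s = 26.0000
seg 2 [60.2°–122.5°] simple-harmonic, h=-17: full span → s += -17 → s = 9.0000
seg 3 [122.5°–286.2°] cycloidal, h=5: full span → s += 5 → s = 14.0000
seg 4 [286.2°–329.8°] dwell: s stays 14.0000
seg 5 [329.8°–360°] simple-harmonic, h=-5: θ=333.7° here. β=3.9, B=30.2. -5/2·(1 − cos(π·0.1291)) = -0.2029 → s = 13.7971

13.7971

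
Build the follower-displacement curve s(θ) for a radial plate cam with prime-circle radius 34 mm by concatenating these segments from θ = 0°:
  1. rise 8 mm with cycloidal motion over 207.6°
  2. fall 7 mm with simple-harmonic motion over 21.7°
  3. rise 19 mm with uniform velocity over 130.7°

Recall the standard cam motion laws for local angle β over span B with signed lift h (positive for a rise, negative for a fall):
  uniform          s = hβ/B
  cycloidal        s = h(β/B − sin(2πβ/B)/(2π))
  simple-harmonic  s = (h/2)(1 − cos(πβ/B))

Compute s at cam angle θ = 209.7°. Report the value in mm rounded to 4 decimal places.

seg 1 [0°–207.6°] cycloidal, h=8: full span → s += 8 → s = 8.0000
seg 2 [207.6°–229.3°] simple-harmonic, h=-7: θ=209.7° here. β=2.1, B=21.7. -7/2·(1 − cos(π·0.0968)) = -0.1605 → s = 7.8395

7.8395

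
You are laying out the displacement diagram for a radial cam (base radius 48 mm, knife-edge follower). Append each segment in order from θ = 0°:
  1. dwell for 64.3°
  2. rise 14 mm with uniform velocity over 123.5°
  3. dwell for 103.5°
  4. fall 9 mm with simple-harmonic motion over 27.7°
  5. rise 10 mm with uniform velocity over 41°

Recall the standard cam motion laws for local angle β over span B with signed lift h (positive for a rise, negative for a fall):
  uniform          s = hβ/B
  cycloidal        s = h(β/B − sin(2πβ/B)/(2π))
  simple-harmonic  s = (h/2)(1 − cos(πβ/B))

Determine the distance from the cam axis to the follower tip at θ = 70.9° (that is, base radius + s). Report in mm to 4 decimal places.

seg 1 [0°–64.3°] dwell: s stays 0.0000
seg 2 [64.3°–187.8°] uniform, h=14: θ=70.9° here. β=6.6, B=123.5. 14·6.6/123.5 = 0.7482 → s = 0.7482
radial distance = base radius + s = 48 + 0.7482 = 48.7482

48.7482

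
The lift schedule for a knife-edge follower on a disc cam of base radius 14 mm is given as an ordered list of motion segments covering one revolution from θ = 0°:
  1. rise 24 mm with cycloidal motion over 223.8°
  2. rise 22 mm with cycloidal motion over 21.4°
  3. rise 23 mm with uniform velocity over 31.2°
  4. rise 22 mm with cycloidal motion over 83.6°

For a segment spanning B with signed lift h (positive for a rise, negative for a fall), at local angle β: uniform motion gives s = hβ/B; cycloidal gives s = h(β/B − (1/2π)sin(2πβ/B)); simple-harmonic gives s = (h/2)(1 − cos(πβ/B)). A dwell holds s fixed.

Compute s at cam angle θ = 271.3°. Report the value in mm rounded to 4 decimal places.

seg 1 [0°–223.8°] cycloidal, h=24: full span → s += 24 → s = 24.0000
seg 2 [223.8°–245.2°] cycloidal, h=22: full span → s += 22 → s = 46.0000
seg 3 [245.2°–276.4°] uniform, h=23: θ=271.3° here. β=26.1, B=31.2. 23·26.1/31.2 = 19.2404 → s = 65.2404

65.2404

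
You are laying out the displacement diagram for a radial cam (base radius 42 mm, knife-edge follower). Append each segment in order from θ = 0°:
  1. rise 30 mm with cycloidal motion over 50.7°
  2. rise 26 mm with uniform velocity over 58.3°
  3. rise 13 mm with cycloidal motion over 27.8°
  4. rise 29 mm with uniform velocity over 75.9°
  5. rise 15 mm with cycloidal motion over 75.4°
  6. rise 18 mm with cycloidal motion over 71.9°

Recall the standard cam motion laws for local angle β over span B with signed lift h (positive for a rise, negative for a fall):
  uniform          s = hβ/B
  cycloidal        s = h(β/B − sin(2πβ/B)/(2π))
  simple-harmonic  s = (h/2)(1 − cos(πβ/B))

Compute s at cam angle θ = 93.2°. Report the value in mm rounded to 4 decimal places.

seg 1 [0°–50.7°] cycloidal, h=30: full span → s += 30 → s = 30.0000
seg 2 [50.7°–109°] uniform, h=26: θ=93.2° here. β=42.5, B=58.3. 26·42.5/58.3 = 18.9537 → s = 48.9537

48.9537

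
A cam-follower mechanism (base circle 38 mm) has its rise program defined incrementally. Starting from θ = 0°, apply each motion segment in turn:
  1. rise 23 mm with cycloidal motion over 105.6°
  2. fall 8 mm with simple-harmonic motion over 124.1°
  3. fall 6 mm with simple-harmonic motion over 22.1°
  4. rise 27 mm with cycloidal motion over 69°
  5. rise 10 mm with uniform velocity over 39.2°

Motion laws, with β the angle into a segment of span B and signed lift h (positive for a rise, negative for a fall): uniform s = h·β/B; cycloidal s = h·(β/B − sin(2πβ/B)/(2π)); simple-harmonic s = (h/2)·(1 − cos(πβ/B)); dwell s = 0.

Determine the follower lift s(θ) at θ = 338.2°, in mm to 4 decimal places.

seg 1 [0°–105.6°] cycloidal, h=23: full span → s += 23 → s = 23.0000
seg 2 [105.6°–229.7°] simple-harmonic, h=-8: full span → s += -8 → s = 15.0000
seg 3 [229.7°–251.8°] simple-harmonic, h=-6: full span → s += -6 → s = 9.0000
seg 4 [251.8°–320.8°] cycloidal, h=27: full span → s += 27 → s = 36.0000
seg 5 [320.8°–360°] uniform, h=10: θ=338.2° here. β=17.4, B=39.2. 10·17.4/39.2 = 4.4388 → s = 40.4388

40.4388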